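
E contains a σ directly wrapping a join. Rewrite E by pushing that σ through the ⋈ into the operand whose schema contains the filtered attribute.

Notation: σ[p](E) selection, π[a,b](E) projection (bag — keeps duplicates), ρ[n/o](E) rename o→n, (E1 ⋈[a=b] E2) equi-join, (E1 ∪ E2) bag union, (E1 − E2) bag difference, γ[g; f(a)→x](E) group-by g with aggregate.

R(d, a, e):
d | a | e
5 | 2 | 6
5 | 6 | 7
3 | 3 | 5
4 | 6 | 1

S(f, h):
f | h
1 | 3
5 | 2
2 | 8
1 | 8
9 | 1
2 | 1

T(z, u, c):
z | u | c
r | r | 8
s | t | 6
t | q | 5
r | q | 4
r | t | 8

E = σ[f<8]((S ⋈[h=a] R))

σ filters on f, owned by the left side.
E' = (σ[f<8](S) ⋈[h=a] R)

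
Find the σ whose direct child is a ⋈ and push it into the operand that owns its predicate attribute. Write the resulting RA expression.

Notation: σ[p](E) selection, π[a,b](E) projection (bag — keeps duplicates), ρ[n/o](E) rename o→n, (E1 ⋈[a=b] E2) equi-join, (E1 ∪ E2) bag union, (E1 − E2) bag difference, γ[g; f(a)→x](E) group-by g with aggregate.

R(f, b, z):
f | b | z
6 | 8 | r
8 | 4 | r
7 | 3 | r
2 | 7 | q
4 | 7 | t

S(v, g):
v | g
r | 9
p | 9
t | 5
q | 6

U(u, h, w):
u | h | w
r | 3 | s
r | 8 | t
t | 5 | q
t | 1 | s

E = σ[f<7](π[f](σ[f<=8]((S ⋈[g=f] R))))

σ filters on f, owned by the right side.
E' = σ[f<7](π[f]((S ⋈[g=f] σ[f<=8](R))))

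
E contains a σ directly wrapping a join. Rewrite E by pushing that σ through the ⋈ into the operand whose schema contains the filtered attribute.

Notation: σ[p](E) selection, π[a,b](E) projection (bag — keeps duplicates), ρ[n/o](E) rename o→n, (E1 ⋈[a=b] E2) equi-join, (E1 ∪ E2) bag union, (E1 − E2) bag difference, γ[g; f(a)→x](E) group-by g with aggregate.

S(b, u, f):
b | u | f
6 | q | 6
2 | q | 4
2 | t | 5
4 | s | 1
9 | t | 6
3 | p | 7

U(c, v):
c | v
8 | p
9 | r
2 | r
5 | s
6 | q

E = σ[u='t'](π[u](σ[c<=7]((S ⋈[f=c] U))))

σ filters on c, owned by the right side.
E' = σ[u='t'](π[u]((S ⋈[f=c] σ[c<=7](U))))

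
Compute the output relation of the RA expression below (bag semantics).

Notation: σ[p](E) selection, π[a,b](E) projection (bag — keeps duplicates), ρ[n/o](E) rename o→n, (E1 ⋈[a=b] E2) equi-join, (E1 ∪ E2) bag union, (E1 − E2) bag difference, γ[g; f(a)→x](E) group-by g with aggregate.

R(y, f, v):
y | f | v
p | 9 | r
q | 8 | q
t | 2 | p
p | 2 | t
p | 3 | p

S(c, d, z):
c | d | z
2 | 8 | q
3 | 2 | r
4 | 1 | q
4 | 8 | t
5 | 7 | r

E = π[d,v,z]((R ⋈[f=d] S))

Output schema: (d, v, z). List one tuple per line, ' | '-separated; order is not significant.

Per-node cardinality:
  R → 5
  S → 5
  (R ⋈[f=d] S) → 4
  π[d,v,z]((R ⋈[f=d] S)) → 4

== RESULT ==
d | v | z
2 | p | r
2 | t | r
8 | q | q
8 | q | t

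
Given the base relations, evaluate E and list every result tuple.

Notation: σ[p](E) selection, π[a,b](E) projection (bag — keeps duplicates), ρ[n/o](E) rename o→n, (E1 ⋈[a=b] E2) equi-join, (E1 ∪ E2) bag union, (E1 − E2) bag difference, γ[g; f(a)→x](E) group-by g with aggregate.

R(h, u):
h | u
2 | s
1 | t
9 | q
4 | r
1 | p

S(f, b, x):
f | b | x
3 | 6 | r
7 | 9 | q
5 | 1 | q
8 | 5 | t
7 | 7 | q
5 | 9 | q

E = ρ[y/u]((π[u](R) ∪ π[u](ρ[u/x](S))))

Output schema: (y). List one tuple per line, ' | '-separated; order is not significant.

Subexpression sizes:
  R → 5
  π[u](R) → 5
  S → 6
  ρ[u/x](S) → 6
  π[u](ρ[u/x](S)) → 6
  (π[u](R) ∪ π[u](ρ[u/x](S))) → 11
  ρ[y/u]((π[u](R) ∪ π[u](ρ[u/x](S)))) → 11

== RESULT ==
y
p
q
q
q
q
q
r
r
s
t
t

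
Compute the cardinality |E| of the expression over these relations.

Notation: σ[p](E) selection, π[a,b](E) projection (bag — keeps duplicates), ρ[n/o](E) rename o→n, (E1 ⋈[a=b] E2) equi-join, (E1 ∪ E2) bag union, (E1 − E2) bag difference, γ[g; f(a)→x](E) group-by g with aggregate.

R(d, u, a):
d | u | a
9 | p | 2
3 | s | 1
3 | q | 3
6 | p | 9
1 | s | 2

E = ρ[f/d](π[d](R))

Subexpression sizes:
  R → 5
  π[d](R) → 5
  ρ[f/d](π[d](R)) → 5

|E| = 5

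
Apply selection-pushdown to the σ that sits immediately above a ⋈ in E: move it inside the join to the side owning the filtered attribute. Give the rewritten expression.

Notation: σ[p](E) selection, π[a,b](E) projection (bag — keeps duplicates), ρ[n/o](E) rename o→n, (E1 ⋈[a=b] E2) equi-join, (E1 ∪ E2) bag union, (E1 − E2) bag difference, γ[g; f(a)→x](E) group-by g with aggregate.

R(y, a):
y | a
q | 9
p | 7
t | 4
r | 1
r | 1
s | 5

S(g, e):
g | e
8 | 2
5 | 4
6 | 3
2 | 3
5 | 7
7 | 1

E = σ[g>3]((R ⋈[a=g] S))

σ filters on g, owned by the right side.
E' = (R ⋈[a=g] σ[g>3](S))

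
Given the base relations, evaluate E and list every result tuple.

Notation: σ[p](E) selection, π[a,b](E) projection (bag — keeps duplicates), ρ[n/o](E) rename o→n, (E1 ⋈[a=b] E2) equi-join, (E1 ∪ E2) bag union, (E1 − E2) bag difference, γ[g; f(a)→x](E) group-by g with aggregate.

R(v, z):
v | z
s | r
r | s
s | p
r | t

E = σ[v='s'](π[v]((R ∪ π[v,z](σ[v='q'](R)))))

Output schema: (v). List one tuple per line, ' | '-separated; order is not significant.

Subexpression sizes:
  R → 4
  R → 4
  σ[v='q'](R) → 0
  π[v,z](σ[v='q'](R)) → 0
  (R ∪ π[v,z](σ[v='q'](R))) → 4
  π[v]((R ∪ π[v,z](σ[v='q'](R)))) → 4
  σ[v='s'](π[v]((R ∪ π[v,z](σ[v='q'](R))))) → 2

== RESULT ==
v
s
s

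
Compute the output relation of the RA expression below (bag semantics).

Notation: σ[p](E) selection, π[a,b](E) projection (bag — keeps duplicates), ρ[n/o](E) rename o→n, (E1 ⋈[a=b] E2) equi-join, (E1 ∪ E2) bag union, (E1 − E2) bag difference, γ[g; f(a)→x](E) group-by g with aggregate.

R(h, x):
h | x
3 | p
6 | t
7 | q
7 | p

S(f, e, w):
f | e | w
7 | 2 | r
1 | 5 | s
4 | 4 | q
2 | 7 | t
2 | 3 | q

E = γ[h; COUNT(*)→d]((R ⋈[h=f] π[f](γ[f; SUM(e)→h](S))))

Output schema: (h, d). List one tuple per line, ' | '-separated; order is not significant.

Per-node cardinality:
  R → 4
  S → 5
  γ[f; SUM(e)→h](S) → 4
  π[f](γ[f; SUM(e)→h](S)) → 4
  (R ⋈[h=f] π[f](γ[f; SUM(e)→h](S))) → 2
  γ[h; COUNT(*)→d]((R ⋈[h=f] π[f](γ[f; SUM(e)→h](S)))) → 1

== RESULT ==
h | d
7 | 2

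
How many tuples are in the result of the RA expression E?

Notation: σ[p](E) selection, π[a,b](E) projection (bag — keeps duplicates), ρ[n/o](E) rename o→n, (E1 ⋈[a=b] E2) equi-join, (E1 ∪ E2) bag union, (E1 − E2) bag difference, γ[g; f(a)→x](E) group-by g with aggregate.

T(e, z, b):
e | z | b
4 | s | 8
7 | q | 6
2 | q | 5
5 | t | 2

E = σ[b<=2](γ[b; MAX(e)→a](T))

Stepwise |·|:
  T → 4
  γ[b; MAX(e)→a](T) → 4
  σ[b<=2](γ[b; MAX(e)→a](T)) → 1

|E| = 1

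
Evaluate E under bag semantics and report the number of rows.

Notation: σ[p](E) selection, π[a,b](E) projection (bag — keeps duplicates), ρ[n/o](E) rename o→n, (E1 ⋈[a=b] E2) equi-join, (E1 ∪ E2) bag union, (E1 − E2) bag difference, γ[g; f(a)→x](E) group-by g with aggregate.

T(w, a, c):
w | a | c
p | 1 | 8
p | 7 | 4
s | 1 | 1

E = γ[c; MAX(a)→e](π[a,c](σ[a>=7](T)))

Stepwise |·|:
  T → 3
  σ[a>=7](T) → 1
  π[a,c](σ[a>=7](T)) → 1
  γ[c; MAX(a)→e](π[a,c](σ[a>=7](T))) → 1

|E| = 1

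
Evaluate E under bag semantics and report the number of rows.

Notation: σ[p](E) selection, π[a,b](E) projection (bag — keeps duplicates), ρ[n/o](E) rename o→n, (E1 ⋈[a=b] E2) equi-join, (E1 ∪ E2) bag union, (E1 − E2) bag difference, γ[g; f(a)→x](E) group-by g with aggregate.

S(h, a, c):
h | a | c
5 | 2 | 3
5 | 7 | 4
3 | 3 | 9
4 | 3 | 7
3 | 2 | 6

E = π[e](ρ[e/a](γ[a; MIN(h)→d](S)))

Subexpression sizes:
  S → 5
  γ[a; MIN(h)→d](S) → 3
  ρ[e/a](γ[a; MIN(h)→d](S)) → 3
  π[e](ρ[e/a](γ[a; MIN(h)→d](S))) → 3

|E| = 3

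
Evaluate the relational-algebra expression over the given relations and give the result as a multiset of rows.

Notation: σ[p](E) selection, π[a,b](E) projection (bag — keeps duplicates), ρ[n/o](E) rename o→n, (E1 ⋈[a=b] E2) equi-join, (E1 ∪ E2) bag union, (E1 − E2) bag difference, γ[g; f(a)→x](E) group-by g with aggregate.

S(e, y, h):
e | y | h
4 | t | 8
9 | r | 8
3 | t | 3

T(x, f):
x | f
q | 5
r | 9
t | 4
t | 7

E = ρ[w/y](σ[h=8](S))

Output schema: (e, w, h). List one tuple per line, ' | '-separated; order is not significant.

Row counts bottom-up:
  S → 3
  σ[h=8](S) → 2
  ρ[w/y](σ[h=8](S)) → 2

== RESULT ==
e | w | h
4 | t | 8
9 | r | 8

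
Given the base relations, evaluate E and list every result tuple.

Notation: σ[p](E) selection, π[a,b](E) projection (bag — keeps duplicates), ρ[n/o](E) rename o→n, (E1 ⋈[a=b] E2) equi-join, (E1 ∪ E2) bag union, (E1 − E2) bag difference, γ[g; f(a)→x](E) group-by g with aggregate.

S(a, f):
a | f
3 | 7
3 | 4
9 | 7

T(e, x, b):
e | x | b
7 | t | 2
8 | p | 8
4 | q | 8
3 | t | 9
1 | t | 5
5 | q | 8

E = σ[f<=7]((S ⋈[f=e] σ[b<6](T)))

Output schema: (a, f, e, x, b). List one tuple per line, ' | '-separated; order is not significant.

Stepwise |·|:
  S → 3
  T → 6
  σ[b<6](T) → 2
  (S ⋈[f=e] σ[b<6](T)) → 2
  σ[f<=7]((S ⋈[f=e] σ[b<6](T))) → 2

== RESULT ==
a | f | e | x | b
3 | 7 | 7 | t | 2
9 | 7 | 7 | t | 2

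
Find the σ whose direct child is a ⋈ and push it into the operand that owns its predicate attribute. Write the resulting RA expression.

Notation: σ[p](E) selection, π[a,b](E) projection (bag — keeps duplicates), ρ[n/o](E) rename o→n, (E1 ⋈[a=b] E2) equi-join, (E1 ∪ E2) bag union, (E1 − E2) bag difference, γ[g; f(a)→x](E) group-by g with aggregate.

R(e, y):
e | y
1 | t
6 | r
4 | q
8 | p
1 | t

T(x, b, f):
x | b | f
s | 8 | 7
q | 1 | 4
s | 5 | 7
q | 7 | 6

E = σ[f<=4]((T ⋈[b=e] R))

σ filters on f, owned by the left side.
E' = (σ[f<=4](T) ⋈[b=e] R)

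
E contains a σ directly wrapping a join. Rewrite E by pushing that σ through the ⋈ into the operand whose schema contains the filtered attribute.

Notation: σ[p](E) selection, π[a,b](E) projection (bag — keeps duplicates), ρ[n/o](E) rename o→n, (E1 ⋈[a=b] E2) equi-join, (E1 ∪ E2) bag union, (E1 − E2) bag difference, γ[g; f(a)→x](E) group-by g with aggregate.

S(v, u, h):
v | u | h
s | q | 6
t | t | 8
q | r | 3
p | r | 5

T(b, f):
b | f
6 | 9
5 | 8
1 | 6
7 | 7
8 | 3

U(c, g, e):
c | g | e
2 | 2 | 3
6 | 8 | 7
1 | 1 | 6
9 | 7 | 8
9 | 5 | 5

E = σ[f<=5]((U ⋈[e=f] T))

σ filters on f, owned by the right side.
E' = (U ⋈[e=f] σ[f<=5](T))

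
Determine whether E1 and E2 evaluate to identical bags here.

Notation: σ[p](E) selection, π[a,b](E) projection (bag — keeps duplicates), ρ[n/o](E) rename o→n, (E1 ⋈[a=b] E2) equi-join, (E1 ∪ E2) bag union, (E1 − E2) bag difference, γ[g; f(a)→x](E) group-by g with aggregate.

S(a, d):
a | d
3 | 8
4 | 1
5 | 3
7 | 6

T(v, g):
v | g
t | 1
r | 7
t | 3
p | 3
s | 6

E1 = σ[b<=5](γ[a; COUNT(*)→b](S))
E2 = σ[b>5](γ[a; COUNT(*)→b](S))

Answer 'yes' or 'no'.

E1 row counts bottom-up:
  S → 4
  γ[a; COUNT(*)→b](S) → 4
  σ[b<=5](γ[a; COUNT(*)→b](S)) → 4
E2 row counts bottom-up:
  S → 4
  γ[a; COUNT(*)→b](S) → 4
  σ[b>5](γ[a; COUNT(*)→b](S)) → 0

E1 result:
a | b
3 | 1
4 | 1
5 | 1
7 | 1
E2 result:
a | b
(0 rows)
Witness: (3, 1) appears 1× in E1 but 0× in E2.

no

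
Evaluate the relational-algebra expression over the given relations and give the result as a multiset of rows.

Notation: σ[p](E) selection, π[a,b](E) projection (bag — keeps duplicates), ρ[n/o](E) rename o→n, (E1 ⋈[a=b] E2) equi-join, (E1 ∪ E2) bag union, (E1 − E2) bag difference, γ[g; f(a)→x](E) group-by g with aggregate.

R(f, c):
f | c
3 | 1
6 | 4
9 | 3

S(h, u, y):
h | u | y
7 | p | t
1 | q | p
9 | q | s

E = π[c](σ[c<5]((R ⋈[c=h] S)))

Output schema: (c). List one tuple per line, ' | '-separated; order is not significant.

Subexpression sizes:
  R → 3
  S → 3
  (R ⋈[c=h] S) → 1
  σ[c<5]((R ⋈[c=h] S)) → 1
  π[c](σ[c<5]((R ⋈[c=h] S))) → 1

== RESULT ==
c
1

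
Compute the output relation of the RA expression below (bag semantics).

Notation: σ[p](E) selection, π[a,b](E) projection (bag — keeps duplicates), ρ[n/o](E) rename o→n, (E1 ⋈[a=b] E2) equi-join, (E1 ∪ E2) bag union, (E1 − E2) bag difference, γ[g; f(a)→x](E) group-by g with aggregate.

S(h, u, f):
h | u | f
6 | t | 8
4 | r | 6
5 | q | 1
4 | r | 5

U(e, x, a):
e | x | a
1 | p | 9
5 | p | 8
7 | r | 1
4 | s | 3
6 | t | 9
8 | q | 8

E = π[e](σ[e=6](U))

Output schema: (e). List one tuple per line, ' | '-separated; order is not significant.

Subexpression sizes:
  U → 6
  σ[e=6](U) → 1
  π[e](σ[e=6](U)) → 1

== RESULT ==
e
6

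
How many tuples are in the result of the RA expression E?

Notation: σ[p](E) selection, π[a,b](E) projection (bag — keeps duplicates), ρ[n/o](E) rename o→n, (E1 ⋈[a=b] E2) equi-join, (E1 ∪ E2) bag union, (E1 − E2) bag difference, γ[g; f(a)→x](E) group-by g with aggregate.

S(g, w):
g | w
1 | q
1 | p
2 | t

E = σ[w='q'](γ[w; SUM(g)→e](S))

Row counts bottom-up:
  S → 3
  γ[w; SUM(g)→e](S) → 3
  σ[w='q'](γ[w; SUM(g)→e](S)) → 1

|E| = 1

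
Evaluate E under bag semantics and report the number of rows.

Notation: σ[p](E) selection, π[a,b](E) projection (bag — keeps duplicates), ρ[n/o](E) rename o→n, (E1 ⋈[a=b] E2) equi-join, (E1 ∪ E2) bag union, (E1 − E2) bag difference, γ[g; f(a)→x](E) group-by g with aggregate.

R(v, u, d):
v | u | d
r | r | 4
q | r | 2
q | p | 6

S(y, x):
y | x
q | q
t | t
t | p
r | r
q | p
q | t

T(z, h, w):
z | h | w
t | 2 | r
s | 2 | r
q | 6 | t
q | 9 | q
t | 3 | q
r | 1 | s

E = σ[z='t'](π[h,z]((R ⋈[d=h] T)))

Per-node cardinality:
  R → 3
  T → 6
  (R ⋈[d=h] T) → 3
  π[h,z]((R ⋈[d=h] T)) → 3
  σ[z='t'](π[h,z]((R ⋈[d=h] T))) → 1

|E| = 1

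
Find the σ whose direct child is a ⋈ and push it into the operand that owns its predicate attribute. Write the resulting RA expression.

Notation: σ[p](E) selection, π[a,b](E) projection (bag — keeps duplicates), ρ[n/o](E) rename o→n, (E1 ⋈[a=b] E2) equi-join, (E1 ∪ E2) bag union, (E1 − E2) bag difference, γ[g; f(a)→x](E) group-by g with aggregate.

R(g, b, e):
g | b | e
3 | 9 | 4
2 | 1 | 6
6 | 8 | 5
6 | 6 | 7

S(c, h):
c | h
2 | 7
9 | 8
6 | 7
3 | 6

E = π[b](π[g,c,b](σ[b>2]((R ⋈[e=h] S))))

σ filters on b, owned by the left side.
E' = π[b](π[g,c,b]((σ[b>2](R) ⋈[e=h] S)))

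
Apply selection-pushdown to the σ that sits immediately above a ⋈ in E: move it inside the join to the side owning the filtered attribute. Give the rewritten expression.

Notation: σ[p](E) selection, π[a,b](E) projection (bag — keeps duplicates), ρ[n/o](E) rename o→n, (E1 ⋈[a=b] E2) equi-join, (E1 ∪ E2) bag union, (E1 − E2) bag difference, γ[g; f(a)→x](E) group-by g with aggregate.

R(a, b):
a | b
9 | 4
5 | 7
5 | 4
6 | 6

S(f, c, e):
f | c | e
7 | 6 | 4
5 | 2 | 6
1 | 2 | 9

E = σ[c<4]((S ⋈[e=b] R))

σ filters on c, owned by the left side.
E' = (σ[c<4](S) ⋈[e=b] R)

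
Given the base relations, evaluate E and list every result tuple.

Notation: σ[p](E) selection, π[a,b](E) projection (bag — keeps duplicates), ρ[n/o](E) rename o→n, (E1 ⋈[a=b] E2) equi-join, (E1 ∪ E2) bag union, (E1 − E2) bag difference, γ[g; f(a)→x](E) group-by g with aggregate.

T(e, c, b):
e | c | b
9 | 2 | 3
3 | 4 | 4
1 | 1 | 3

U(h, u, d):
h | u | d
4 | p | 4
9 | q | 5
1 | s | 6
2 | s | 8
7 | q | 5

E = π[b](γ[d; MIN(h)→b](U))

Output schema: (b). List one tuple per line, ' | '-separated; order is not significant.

Per-node cardinality:
  U → 5
  γ[d; MIN(h)→b](U) → 4
  π[b](γ[d; MIN(h)→b](U)) → 4

== RESULT ==
b
1
2
4
7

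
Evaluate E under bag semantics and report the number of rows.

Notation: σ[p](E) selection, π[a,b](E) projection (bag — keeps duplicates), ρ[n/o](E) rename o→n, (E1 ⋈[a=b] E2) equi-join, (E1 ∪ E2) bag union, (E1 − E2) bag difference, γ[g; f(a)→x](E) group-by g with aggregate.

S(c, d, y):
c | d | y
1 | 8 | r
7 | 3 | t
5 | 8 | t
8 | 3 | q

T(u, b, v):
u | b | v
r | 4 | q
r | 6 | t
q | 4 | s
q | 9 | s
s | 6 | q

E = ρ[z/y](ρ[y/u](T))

Stepwise |·|:
  T → 5
  ρ[y/u](T) → 5
  ρ[z/y](ρ[y/u](T)) → 5

|E| = 5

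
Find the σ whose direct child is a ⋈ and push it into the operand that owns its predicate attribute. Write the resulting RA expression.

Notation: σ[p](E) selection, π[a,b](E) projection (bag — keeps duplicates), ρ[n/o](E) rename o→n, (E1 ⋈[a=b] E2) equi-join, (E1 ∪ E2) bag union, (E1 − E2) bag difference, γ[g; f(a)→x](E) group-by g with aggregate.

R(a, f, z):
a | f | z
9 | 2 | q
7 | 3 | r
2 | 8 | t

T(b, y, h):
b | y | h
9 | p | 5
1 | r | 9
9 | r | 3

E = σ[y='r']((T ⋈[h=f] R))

σ filters on y, owned by the left side.
E' = (σ[y='r'](T) ⋈[h=f] R)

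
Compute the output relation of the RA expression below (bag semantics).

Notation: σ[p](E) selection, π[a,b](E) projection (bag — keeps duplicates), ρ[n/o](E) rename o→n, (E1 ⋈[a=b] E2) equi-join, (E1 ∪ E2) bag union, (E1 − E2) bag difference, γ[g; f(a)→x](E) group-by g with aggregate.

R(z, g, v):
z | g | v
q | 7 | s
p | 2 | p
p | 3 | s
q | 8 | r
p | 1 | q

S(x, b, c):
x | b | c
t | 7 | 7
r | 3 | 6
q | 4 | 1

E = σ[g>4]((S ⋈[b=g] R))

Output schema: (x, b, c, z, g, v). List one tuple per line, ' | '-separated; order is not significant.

Stepwise |·|:
  S → 3
  R → 5
  (S ⋈[b=g] R) → 2
  σ[g>4]((S ⋈[b=g] R)) → 1

== RESULT ==
x | b | c | z | g | v
t | 7 | 7 | q | 7 | s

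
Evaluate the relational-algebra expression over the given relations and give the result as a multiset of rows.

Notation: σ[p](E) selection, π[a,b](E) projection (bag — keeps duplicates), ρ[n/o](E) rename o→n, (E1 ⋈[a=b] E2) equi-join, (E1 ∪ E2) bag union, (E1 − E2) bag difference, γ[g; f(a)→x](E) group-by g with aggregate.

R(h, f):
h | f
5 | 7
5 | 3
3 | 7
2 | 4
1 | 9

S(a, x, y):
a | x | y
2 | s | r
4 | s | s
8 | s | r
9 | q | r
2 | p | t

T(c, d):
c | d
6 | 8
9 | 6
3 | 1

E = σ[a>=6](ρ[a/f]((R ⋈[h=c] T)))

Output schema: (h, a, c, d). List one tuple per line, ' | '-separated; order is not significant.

Per-node cardinality:
  R → 5
  T → 3
  (R ⋈[h=c] T) → 1
  ρ[a/f]((R ⋈[h=c] T)) → 1
  σ[a>=6](ρ[a/f]((R ⋈[h=c] T))) → 1

== RESULT ==
h | a | c | d
3 | 7 | 3 | 1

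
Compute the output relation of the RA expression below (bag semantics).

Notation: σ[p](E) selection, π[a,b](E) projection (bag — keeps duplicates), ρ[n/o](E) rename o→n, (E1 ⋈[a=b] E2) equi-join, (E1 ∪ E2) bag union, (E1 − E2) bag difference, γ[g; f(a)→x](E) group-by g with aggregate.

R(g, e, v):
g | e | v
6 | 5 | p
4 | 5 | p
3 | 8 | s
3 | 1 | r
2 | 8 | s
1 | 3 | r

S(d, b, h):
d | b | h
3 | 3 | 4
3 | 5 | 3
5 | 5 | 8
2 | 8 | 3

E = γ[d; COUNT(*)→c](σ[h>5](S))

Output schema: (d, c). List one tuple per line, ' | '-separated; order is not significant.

Subexpression sizes:
  S → 4
  σ[h>5](S) → 1
  γ[d; COUNT(*)→c](σ[h>5](S)) → 1

== RESULT ==
d | c
5 | 1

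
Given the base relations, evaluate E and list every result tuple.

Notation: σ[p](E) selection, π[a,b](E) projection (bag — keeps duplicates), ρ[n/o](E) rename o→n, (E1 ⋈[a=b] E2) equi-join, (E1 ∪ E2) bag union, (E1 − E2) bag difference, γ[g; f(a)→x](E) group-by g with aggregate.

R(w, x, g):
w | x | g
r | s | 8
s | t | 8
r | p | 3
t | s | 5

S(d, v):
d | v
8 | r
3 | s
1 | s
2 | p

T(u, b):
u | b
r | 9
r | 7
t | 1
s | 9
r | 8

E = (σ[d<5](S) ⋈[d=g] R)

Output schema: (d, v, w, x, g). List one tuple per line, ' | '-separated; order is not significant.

Stepwise |·|:
  S → 4
  σ[d<5](S) → 3
  R → 4
  (σ[d<5](S) ⋈[d=g] R) → 1

== RESULT ==
d | v | w | x | g
3 | s | r | p | 3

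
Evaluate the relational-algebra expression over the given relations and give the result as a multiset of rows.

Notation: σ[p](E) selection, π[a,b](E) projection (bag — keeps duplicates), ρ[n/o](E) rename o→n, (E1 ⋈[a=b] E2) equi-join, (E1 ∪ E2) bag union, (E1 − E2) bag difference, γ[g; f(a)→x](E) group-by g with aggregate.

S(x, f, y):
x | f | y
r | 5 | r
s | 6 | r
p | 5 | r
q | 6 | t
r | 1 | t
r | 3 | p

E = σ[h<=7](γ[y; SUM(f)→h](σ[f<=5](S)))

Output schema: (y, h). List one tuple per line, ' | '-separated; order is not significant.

Row counts bottom-up:
  S → 6
  σ[f<=5](S) → 4
  γ[y; SUM(f)→h](σ[f<=5](S)) → 3
  σ[h<=7](γ[y; SUM(f)→h](σ[f<=5](S))) → 2

== RESULT ==
y | h
p | 3
t | 1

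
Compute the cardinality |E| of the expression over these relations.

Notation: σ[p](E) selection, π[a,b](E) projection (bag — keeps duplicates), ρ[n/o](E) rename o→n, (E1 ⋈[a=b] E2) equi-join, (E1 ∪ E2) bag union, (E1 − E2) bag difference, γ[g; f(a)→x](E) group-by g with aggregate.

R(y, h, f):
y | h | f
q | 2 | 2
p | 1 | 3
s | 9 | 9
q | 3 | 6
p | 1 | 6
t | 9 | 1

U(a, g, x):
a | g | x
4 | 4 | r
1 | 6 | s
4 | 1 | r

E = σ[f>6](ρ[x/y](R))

Per-node cardinality:
  R → 6
  ρ[x/y](R) → 6
  σ[f>6](ρ[x/y](R)) → 1

|E| = 1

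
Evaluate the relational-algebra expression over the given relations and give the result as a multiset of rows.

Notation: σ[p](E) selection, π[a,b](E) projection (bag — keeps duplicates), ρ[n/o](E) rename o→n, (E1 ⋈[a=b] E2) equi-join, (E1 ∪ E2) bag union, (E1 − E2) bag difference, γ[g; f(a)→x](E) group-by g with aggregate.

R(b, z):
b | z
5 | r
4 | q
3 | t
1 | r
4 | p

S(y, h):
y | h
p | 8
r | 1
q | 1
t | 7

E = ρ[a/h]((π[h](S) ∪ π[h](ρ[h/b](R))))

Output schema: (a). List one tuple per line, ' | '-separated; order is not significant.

Subexpression sizes:
  S → 4
  π[h](S) → 4
  R → 5
  ρ[h/b](R) → 5
  π[h](ρ[h/b](R)) → 5
  (π[h](S) ∪ π[h](ρ[h/b](R))) → 9
  ρ[a/h]((π[h](S) ∪ π[h](ρ[h/b](R)))) → 9

== RESULT ==
a
1
1
1
3
4
4
5
7
8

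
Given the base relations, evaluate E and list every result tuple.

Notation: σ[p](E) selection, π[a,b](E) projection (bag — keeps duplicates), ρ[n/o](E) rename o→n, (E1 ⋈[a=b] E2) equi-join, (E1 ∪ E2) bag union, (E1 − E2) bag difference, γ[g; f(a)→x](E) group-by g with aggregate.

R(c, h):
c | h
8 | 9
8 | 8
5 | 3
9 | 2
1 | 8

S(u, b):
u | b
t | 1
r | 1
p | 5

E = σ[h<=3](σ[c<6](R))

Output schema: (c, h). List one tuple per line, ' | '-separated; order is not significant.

Stepwise |·|:
  R → 5
  σ[c<6](R) → 2
  σ[h<=3](σ[c<6](R)) → 1

== RESULT ==
c | h
5 | 3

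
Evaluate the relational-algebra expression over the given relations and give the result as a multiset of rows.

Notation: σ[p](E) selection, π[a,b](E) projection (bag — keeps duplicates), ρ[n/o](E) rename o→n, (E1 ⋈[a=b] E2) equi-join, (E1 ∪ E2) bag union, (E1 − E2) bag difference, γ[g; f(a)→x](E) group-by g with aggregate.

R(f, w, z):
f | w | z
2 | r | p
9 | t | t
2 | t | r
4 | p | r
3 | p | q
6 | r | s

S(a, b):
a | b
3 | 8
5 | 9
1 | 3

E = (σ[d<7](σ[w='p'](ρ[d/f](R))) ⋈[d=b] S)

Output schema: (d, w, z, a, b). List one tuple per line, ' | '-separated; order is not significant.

Per-node cardinality:
  R → 6
  ρ[d/f](R) → 6
  σ[w='p'](ρ[d/f](R)) → 2
  σ[d<7](σ[w='p'](ρ[d/f](R))) → 2
  S → 3
  (σ[d<7](σ[w='p'](ρ[d/f](R))) ⋈[d=b] S) → 1

== RESULT ==
d | w | z | a | b
3 | p | q | 1 | 3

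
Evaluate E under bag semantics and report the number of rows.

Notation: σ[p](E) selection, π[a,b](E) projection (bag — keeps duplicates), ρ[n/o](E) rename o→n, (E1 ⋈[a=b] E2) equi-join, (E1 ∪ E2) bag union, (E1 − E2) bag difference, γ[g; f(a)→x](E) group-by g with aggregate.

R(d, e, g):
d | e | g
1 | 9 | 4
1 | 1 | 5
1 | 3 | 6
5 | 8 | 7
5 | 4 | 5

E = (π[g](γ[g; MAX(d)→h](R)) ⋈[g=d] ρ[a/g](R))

Row counts bottom-up:
  R → 5
  γ[g; MAX(d)→h](R) → 4
  π[g](γ[g; MAX(d)→h](R)) → 4
  R → 5
  ρ[a/g](R) → 5
  (π[g](γ[g; MAX(d)→h](R)) ⋈[g=d] ρ[a/g](R)) → 2

|E| = 2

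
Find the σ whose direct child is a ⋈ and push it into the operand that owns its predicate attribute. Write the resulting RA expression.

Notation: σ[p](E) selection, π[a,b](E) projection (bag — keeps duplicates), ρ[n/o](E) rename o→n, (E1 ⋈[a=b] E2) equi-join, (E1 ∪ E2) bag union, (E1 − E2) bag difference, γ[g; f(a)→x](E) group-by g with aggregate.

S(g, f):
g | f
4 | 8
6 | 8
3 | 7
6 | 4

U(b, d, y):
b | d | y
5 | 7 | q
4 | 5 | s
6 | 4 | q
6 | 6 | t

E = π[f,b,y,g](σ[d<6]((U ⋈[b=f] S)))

σ filters on d, owned by the left side.
E' = π[f,b,y,g]((σ[d<6](U) ⋈[b=f] S))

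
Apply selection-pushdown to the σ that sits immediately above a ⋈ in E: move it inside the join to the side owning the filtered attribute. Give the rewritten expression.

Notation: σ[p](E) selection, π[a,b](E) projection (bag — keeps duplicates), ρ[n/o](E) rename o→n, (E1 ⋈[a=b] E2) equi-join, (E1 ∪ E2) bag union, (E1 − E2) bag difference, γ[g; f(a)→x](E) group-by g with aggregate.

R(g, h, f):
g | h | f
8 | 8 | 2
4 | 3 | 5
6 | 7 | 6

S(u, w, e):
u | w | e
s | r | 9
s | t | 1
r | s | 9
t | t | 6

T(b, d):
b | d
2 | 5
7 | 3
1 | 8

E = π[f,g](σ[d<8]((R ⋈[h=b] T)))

σ filters on d, owned by the right side.
E' = π[f,g]((R ⋈[h=b] σ[d<8](T)))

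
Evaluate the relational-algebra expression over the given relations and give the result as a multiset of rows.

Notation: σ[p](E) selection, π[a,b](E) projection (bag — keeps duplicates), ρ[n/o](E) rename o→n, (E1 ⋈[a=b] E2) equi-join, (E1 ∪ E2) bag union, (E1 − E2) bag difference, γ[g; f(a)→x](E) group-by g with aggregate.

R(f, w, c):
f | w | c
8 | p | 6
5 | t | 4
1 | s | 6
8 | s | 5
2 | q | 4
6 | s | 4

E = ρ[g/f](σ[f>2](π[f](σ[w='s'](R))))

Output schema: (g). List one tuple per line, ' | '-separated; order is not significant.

Stepwise |·|:
  R → 6
  σ[w='s'](R) → 3
  π[f](σ[w='s'](R)) → 3
  σ[f>2](π[f](σ[w='s'](R))) → 2
  ρ[g/f](σ[f>2](π[f](σ[w='s'](R)))) → 2

== RESULT ==
g
6
8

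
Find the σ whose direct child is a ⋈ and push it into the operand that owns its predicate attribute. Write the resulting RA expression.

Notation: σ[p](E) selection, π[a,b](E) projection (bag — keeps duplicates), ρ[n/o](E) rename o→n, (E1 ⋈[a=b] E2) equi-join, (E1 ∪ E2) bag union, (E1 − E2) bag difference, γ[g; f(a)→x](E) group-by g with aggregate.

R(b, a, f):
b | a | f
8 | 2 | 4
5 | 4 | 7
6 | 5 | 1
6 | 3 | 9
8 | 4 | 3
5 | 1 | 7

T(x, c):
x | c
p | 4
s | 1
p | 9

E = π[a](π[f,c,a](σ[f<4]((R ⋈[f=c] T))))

σ filters on f, owned by the left side.
E' = π[a](π[f,c,a]((σ[f<4](R) ⋈[f=c] T)))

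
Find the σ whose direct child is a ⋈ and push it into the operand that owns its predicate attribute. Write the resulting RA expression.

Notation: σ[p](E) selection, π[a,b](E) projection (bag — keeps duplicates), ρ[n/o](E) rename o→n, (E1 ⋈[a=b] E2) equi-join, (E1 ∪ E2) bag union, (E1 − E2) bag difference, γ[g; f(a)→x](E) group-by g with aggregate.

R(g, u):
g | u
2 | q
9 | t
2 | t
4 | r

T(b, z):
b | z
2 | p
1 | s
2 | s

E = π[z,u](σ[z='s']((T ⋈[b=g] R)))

σ filters on z, owned by the left side.
E' = π[z,u]((σ[z='s'](T) ⋈[b=g] R))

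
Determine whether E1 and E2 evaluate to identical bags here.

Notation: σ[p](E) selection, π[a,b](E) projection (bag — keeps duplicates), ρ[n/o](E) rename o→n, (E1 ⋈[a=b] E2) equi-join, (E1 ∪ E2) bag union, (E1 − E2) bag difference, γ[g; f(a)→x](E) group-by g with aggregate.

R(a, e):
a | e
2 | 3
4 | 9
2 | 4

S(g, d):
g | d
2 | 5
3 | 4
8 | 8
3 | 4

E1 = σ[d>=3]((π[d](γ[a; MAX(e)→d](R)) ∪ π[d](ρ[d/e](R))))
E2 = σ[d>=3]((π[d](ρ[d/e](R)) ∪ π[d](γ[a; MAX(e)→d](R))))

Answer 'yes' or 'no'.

E1 stepwise |·|:
  R → 3
  γ[a; MAX(e)→d](R) → 2
  π[d](γ[a; MAX(e)→d](R)) → 2
  R → 3
  ρ[d/e](R) → 3
  π[d](ρ[d/e](R)) → 3
  (π[d](γ[a; MAX(e)→d](R)) ∪ π[d](ρ[d/e](R))) → 5
  σ[d>=3]((π[d](γ[a; MAX(e)→d](R)) ∪ π[d](ρ[d/e](R)))) → 5
E2 stepwise |·|:
  R → 3
  ρ[d/e](R) → 3
  π[d](ρ[d/e](R)) → 3
  R → 3
  γ[a; MAX(e)→d](R) → 2
  π[d](γ[a; MAX(e)→d](R)) → 2
  (π[d](ρ[d/e](R)) ∪ π[d](γ[a; MAX(e)→d](R))) → 5
  σ[d>=3]((π[d](ρ[d/e](R)) ∪ π[d](γ[a; MAX(e)→d](R)))) → 5

E1 and E2 produce the same multiset:
d
3
4
4
9
9

yes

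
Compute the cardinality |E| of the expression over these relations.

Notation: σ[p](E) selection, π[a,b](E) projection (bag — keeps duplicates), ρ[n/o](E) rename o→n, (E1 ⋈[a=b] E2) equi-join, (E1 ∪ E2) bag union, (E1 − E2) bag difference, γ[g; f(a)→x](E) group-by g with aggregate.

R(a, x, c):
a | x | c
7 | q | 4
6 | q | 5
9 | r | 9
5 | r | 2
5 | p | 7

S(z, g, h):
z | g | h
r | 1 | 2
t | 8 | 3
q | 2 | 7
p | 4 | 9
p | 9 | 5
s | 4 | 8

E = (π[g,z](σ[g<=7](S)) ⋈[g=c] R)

Subexpression sizes:
  S → 6
  σ[g<=7](S) → 4
  π[g,z](σ[g<=7](S)) → 4
  R → 5
  (π[g,z](σ[g<=7](S)) ⋈[g=c] R) → 3

|E| = 3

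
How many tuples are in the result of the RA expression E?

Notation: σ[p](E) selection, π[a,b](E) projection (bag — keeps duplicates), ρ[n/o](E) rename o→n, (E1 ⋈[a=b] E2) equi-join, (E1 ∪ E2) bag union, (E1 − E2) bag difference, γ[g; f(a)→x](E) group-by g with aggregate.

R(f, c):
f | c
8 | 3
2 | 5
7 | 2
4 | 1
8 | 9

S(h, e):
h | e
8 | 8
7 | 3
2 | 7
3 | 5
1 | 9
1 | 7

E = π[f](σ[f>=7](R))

Per-node cardinality:
  R → 5
  σ[f>=7](R) → 3
  π[f](σ[f>=7](R)) → 3

|E| = 3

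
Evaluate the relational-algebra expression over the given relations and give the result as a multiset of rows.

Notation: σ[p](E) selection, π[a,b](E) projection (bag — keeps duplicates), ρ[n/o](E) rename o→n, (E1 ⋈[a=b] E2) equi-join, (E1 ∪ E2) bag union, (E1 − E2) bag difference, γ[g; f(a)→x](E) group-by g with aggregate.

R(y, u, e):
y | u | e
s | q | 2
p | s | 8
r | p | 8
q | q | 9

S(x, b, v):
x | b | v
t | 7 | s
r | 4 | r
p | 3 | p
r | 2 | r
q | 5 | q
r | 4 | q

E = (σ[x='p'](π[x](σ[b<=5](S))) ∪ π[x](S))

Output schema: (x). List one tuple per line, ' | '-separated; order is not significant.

Stepwise |·|:
  S → 6
  σ[b<=5](S) → 5
  π[x](σ[b<=5](S)) → 5
  σ[x='p'](π[x](σ[b<=5](S))) → 1
  S → 6
  π[x](S) → 6
  (σ[x='p'](π[x](σ[b<=5](S))) ∪ π[x](S)) → 7

== RESULT ==
x
p
p
q
r
r
r
t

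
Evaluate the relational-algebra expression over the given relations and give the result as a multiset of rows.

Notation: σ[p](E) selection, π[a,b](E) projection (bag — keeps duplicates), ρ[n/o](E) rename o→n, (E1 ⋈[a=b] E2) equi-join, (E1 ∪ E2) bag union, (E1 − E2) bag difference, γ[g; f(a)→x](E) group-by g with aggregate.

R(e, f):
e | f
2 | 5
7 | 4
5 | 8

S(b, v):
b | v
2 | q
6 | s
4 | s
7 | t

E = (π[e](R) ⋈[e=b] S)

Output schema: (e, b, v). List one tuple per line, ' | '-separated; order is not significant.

Per-node cardinality:
  R → 3
  π[e](R) → 3
  S → 4
  (π[e](R) ⋈[e=b] S) → 2

== RESULT ==
e | b | v
2 | 2 | q
7 | 7 | t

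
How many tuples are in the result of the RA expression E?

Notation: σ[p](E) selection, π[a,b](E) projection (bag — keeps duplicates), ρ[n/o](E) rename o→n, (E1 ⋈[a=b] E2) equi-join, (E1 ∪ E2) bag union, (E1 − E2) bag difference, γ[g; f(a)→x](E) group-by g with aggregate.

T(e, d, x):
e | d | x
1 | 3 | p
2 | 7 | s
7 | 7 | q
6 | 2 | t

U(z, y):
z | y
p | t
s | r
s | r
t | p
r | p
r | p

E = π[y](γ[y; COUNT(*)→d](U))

Row counts bottom-up:
  U → 6
  γ[y; COUNT(*)→d](U) → 3
  π[y](γ[y; COUNT(*)→d](U)) → 3

|E| = 3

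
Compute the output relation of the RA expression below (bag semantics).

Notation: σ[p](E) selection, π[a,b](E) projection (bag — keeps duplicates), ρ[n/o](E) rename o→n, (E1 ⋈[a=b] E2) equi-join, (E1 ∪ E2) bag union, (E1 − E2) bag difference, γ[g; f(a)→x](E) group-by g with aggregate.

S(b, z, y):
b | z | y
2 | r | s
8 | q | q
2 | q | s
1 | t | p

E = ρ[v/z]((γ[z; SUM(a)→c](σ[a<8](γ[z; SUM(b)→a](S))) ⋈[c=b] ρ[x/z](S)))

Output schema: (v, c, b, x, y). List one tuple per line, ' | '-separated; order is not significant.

Stepwise |·|:
  S → 4
  γ[z; SUM(b)→a](S) → 3
  σ[a<8](γ[z; SUM(b)→a](S)) → 2
  γ[z; SUM(a)→c](σ[a<8](γ[z; SUM(b)→a](S))) → 2
  S → 4
  ρ[x/z](S) → 4
  (γ[z; SUM(a)→c](σ[a<8](γ[z; SUM(b)→a](S))) ⋈[c=b] ρ[x/z](S)) → 3
  ρ[v/z]((γ[z; SUM(a)→c](σ[a<8](γ[z; SUM(b)→a](S))) ⋈[c=b] ρ[x/z](S))) → 3

== RESULT ==
v | c | b | x | y
r | 2 | 2 | q | s
r | 2 | 2 | r | s
t | 1 | 1 | t | p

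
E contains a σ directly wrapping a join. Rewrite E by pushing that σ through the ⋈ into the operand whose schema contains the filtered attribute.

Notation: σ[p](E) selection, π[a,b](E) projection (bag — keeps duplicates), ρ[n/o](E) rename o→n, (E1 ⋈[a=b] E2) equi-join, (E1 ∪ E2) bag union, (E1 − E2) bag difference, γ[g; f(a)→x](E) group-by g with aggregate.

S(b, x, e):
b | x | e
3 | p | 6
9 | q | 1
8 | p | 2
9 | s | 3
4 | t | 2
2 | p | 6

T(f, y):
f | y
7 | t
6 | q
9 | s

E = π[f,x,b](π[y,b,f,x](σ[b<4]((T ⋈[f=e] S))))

σ filters on b, owned by the right side.
E' = π[f,x,b](π[y,b,f,x]((T ⋈[f=e] σ[b<4](S))))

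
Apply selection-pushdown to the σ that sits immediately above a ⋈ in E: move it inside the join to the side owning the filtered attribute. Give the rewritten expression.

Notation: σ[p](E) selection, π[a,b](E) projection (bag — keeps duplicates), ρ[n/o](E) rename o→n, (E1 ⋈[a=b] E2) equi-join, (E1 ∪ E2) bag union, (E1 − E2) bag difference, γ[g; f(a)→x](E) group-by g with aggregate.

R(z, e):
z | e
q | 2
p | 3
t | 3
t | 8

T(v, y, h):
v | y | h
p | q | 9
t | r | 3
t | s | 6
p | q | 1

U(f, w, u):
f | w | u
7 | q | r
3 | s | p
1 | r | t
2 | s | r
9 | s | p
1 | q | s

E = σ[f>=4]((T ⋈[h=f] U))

σ filters on f, owned by the right side.
E' = (T ⋈[h=f] σ[f>=4](U))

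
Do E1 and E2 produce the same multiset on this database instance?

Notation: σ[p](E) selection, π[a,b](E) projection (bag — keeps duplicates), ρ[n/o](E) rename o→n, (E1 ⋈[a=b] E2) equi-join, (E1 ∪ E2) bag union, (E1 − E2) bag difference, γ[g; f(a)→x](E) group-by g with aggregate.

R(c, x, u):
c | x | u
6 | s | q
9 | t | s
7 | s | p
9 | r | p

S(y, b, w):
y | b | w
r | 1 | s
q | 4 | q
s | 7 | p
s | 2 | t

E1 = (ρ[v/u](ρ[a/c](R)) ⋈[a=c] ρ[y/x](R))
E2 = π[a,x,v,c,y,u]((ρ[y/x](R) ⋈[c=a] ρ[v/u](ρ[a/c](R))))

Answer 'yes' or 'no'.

E1 row counts bottom-up:
  R → 4
  ρ[a/c](R) → 4
  ρ[v/u](ρ[a/c](R)) → 4
  R → 4
  ρ[y/x](R) → 4
  (ρ[v/u](ρ[a/c](R)) ⋈[a=c] ρ[y/x](R)) → 6
E2 row counts bottom-up:
  R → 4
  ρ[y/x](R) → 4
  R → 4
  ρ[a/c](R) → 4
  ρ[v/u](ρ[a/c](R)) → 4
  (ρ[y/x](R) ⋈[c=a] ρ[v/u](ρ[a/c](R))) → 6
  π[a,x,v,c,y,u]((ρ[y/x](R) ⋈[c=a] ρ[v/u](ρ[a/c](R)))) → 6

E1 and E2 produce the same multiset:
a | x | v | c | y | u
6 | s | q | 6 | s | q
7 | s | p | 7 | s | p
9 | r | p | 9 | r | p
9 | r | p | 9 | t | s
9 | t | s | 9 | r | p
9 | t | s | 9 | t | s

yes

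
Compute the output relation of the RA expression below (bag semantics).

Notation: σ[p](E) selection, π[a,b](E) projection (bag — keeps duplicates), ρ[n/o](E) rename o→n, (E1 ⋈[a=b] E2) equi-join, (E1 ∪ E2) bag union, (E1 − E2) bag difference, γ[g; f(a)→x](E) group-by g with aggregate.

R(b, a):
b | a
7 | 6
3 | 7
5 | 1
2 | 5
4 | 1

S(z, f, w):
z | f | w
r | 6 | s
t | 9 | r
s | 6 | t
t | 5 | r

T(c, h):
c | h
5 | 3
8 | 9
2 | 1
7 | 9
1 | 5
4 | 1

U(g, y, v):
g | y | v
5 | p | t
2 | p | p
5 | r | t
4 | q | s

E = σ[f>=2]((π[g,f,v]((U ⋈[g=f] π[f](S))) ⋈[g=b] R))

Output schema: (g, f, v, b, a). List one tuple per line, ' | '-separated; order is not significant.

Row counts bottom-up:
  U → 4
  S → 4
  π[f](S) → 4
  (U ⋈[g=f] π[f](S)) → 2
  π[g,f,v]((U ⋈[g=f] π[f](S))) → 2
  R → 5
  (π[g,f,v]((U ⋈[g=f] π[f](S))) ⋈[g=b] R) → 2
  σ[f>=2]((π[g,f,v]((U ⋈[g=f] π[f](S))) ⋈[g=b] R)) → 2

== RESULT ==
g | f | v | b | a
5 | 5 | t | 5 | 1
5 | 5 | t | 5 | 1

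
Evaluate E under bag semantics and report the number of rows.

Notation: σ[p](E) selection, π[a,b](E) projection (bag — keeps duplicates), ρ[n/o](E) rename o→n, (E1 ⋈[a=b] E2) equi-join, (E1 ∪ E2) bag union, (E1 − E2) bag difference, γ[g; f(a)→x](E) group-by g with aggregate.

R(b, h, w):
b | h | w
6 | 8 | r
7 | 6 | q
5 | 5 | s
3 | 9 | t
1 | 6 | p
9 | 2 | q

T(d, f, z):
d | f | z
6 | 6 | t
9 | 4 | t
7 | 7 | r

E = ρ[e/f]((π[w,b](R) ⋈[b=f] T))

Stepwise |·|:
  R → 6
  π[w,b](R) → 6
  T → 3
  (π[w,b](R) ⋈[b=f] T) → 2
  ρ[e/f]((π[w,b](R) ⋈[b=f] T)) → 2

|E| = 2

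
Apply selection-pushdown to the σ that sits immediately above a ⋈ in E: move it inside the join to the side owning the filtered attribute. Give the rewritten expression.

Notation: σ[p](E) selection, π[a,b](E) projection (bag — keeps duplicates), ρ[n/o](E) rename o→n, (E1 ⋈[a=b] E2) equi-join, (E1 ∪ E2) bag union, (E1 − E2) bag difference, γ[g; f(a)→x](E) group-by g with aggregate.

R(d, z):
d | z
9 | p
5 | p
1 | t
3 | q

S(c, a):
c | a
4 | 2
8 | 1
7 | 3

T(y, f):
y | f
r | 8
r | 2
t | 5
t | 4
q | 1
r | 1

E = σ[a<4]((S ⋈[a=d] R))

σ filters on a, owned by the left side.
E' = (σ[a<4](S) ⋈[a=d] R)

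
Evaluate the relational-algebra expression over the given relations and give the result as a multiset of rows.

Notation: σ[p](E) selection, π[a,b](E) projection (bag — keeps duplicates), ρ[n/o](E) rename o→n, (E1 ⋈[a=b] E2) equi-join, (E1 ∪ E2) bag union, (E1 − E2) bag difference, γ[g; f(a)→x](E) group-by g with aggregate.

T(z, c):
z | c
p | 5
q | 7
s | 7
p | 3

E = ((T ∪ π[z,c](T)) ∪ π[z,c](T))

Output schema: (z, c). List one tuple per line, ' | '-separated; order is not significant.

Per-node cardinality:
  T → 4
  T → 4
  π[z,c](T) → 4
  (T ∪ π[z,c](T)) → 8
  T → 4
  π[z,c](T) → 4
  ((T ∪ π[z,c](T)) ∪ π[z,c](T)) → 12

== RESULT ==
z | c
p | 3
p | 3
p | 3
p | 5
p | 5
p | 5
q | 7
q | 7
q | 7
s | 7
s | 7
s | 7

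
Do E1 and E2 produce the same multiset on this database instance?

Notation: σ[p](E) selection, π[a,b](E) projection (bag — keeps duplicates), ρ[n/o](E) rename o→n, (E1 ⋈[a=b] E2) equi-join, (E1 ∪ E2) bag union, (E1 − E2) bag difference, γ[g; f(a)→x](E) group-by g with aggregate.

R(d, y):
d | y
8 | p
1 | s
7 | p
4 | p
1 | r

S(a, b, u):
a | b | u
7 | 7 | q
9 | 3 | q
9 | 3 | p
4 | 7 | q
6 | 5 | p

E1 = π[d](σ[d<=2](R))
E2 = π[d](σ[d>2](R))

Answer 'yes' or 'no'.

E1 row counts bottom-up:
  R → 5
  σ[d<=2](R) → 2
  π[d](σ[d<=2](R)) → 2
E2 row counts bottom-up:
  R → 5
  σ[d>2](R) → 3
  π[d](σ[d>2](R)) → 3

E1 result:
d
1
1
E2 result:
d
4
7
8
Witness: (1,) appears 2× in E1 but 0× in E2.

no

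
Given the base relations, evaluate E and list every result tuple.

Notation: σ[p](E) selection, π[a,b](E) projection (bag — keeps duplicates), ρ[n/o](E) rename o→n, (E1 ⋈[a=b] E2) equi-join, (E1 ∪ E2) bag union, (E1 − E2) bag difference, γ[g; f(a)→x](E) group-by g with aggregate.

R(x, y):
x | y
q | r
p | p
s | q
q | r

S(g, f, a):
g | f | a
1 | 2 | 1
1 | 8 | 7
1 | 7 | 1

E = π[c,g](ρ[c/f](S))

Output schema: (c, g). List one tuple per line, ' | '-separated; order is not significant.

Stepwise |·|:
  S → 3
  ρ[c/f](S) → 3
  π[c,g](ρ[c/f](S)) → 3

== RESULT ==
c | g
2 | 1
7 | 1
8 | 1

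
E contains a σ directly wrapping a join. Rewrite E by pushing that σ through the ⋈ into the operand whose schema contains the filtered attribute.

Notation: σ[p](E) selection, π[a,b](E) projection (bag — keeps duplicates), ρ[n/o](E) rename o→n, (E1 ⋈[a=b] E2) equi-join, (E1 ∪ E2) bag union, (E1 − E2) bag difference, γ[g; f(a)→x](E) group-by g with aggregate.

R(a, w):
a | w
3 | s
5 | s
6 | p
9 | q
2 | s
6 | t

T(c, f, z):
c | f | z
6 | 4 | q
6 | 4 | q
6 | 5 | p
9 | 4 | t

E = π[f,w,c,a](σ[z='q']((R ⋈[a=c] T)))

σ filters on z, owned by the right side.
E' = π[f,w,c,a]((R ⋈[a=c] σ[z='q'](T)))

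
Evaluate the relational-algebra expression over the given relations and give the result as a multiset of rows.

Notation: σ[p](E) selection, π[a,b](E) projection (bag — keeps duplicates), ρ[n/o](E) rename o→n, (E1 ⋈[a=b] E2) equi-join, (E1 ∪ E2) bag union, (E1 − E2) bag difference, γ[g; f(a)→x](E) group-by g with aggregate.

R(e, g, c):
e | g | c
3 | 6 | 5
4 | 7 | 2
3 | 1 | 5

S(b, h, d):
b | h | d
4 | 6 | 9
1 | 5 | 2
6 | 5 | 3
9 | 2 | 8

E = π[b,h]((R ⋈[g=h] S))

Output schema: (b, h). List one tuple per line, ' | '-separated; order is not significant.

Stepwise |·|:
  R → 3
  S → 4
  (R ⋈[g=h] S) → 1
  π[b,h]((R ⋈[g=h] S)) → 1

== RESULT ==
b | h
4 | 6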